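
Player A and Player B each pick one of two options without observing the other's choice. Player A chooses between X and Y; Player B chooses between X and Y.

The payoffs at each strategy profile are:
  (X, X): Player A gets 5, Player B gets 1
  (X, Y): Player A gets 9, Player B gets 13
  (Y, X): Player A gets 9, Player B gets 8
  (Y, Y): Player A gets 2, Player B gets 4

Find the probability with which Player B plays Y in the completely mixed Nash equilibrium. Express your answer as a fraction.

Let q be the probability that Player B plays X. In a completely mixed equilibrium, Player A must be indifferent between X and Y.
Player A's expected payoff from X is 5q + 9(1−q); from Y it is 9q + 2(1−q).
Setting these equal: −4q + 9 = 7q + 2, so q = 7/11.
Therefore Player B plays Y with probability 1 − 7/11 = 4/11.

4/11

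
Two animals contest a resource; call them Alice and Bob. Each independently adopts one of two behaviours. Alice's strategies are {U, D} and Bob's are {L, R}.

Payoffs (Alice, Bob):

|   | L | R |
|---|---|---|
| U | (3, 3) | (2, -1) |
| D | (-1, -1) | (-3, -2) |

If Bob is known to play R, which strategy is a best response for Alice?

Against R, Alice earns 2 from U and -3 from D.
So U is the best response.

U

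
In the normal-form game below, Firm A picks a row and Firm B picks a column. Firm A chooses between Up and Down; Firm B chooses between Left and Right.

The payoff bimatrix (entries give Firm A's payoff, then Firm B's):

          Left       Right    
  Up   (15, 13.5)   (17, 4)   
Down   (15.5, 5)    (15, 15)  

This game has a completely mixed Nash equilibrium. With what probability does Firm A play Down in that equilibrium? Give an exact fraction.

Let x be the probability that Firm A plays Up. In a completely mixed equilibrium, Firm B must be indifferent between Left and Right.
Firm B's expected payoff from Left is 13.5x + 5(1−x); from Right it is 4x + 15(1−x).
Setting these equal: 8.5x + 5 = −11x + 15, so x = 20/39.
Therefore Firm A plays Down with probability 1 − 20/39 = 19/39.

19/39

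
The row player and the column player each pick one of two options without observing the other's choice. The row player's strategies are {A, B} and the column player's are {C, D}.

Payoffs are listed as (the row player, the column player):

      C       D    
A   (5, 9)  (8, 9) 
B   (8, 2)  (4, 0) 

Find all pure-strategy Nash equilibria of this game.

(A, C): the row player prefers B (8 > 5) — not an equilibrium.
(A, D): the row player gets 8 ≥ 4 from B, and the column player gets 9 ≥ 9 from C — Nash equilibrium.
(B, C): the row player gets 8 ≥ 5 from A, and the column player gets 2 ≥ 0 from D — Nash equilibrium.
(B, D): the row player prefers A (8 > 4); the column player prefers C (2 > 0) — not an equilibrium.

(A, D) and (B, C)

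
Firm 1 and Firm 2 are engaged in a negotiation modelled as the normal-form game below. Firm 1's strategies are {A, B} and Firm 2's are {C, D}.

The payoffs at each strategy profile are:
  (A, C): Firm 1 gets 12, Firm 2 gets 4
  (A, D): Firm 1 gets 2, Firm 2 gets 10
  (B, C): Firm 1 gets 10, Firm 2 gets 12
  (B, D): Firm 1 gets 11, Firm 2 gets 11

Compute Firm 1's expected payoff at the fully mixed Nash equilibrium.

112/11

First find q, the probability Firm 2 plays C, from Firm 1's indifference between A and B: 12q + 2(1−q) = 10q + 11(1−q), giving q = 9/11.
Since Firm 1 is indifferent in equilibrium, Firm 1's expected payoff equals the payoff from either row against (9/11, 2/11). Using A: 12(9/11) + 2(2/11) = 112/11.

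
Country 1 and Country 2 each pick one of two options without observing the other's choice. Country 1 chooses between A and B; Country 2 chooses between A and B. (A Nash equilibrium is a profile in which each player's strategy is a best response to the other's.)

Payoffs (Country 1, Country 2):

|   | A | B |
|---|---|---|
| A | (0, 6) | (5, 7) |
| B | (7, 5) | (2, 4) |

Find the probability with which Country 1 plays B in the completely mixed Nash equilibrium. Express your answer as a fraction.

1/2

Let x be the probability that Country 1 plays A. In a completely mixed equilibrium, Country 2 must be indifferent between A and B.
Country 2's expected payoff from A is 6x + 5(1−x); from B it is 7x + 4(1−x).
Setting these equal: x + 5 = 3x + 4, so x = 1/2.
Therefore Country 1 plays B with probability 1 − 1/2 = 1/2.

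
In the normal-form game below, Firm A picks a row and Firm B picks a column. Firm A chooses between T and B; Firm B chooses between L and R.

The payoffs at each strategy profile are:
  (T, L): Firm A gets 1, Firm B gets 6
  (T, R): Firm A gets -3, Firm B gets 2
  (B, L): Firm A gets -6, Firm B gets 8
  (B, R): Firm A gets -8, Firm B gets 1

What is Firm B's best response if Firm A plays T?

L

Against T, Firm B earns 6 from L and 2 from R.
So L is the best response.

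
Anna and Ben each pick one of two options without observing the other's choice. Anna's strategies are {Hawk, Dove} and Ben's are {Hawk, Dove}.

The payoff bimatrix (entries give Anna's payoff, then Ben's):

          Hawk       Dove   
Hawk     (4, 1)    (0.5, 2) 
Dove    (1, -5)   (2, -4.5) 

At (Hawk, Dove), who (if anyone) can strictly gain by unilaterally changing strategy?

Anna

Anna at (Hawk, Dove) earns 0.5; deviating to Dove yields 2 — a strict improvement.
Ben earns 2; deviating to Hawk yields 1 — not better.
Only Anna has a strictly profitable deviation.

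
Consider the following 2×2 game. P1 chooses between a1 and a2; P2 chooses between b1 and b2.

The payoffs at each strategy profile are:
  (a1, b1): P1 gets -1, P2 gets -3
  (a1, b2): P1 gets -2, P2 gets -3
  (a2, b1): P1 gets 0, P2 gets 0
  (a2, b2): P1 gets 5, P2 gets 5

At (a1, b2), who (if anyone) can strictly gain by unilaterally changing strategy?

P1 at (a1, b2) earns -2; deviating to a2 yields 5 — a strict improvement.
P2 earns -3; deviating to b1 yields -3 — not better.
Only P1 has a strictly profitable deviation.

P1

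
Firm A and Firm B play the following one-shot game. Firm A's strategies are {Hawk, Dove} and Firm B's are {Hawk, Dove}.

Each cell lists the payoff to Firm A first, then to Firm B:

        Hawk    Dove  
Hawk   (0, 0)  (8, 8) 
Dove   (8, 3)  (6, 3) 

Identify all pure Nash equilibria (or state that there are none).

(Hawk, Dove) and (Dove, Hawk)

(Hawk, Hawk): Firm A prefers Dove (8 > 0); Firm B prefers Dove (8 > 0) — not an equilibrium.
(Hawk, Dove): Firm A gets 8 ≥ 6 from Dove, and Firm B gets 8 ≥ 0 from Hawk — Nash equilibrium.
(Dove, Hawk): Firm A gets 8 ≥ 0 from Hawk, and Firm B gets 3 ≥ 3 from Dove — Nash equilibrium.
(Dove, Dove): Firm A prefers Hawk (8 > 6) — not an equilibrium.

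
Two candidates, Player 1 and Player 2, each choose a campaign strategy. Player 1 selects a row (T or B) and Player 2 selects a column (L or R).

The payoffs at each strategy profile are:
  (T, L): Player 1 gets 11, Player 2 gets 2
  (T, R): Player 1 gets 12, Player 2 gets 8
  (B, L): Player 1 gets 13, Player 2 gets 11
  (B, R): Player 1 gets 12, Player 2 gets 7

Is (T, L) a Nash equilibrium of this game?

At (T, L), Player 1 earns 11; switching to B would give 13, so Player 1 would deviate.
Player 2 earns 2; switching to R would give 8, so Player 2 would deviate.
Since at least one player can profitably deviate, this is not a Nash equilibrium.

No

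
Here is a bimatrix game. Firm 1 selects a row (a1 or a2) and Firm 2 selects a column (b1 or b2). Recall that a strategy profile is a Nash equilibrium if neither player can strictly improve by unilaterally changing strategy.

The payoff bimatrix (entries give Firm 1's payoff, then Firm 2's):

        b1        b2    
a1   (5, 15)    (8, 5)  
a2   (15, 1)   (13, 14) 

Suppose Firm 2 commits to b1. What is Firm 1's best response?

a2

Against b1, Firm 1 earns 5 from a1 and 15 from a2.
So a2 is the best response.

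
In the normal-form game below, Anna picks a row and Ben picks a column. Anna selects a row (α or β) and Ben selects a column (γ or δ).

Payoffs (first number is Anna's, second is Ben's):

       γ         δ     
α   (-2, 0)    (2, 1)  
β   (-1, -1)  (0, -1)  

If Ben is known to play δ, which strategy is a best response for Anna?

α

Against δ, Anna earns 2 from α and 0 from β.
So α is the best response.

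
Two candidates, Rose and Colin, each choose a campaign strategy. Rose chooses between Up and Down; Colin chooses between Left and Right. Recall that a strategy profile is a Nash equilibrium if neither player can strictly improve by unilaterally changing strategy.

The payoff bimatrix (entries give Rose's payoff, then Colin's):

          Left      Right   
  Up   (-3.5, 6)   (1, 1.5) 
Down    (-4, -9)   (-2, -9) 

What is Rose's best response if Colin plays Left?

Up

Against Left, Rose earns -3.5 from Up and -4 from Down.
So Up is the best response.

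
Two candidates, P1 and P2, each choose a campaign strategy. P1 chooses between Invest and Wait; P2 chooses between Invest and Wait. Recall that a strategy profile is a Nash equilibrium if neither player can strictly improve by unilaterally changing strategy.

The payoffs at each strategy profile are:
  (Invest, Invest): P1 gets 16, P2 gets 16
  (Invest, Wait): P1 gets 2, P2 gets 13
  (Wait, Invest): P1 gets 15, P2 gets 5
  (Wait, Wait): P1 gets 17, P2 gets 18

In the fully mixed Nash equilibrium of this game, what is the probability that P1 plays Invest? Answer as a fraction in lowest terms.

13/16

Let p be the probability that P1 plays Invest. In a completely mixed equilibrium, P2 must be indifferent between Invest and Wait.
P2's expected payoff from Invest is 16p + 5(1−p); from Wait it is 13p + 18(1−p).
Setting these equal: 11p + 5 = −5p + 18, so p = 13/16.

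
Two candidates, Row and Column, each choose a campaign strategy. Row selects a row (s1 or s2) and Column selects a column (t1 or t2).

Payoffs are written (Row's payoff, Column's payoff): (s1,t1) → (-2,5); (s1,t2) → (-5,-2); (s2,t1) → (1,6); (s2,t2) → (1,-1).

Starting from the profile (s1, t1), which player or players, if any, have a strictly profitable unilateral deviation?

Row

Row at (s1, t1) earns -2; deviating to s2 yields 1 — a strict improvement.
Column earns 5; deviating to t2 yields -2 — not better.
Only Row has a strictly profitable deviation.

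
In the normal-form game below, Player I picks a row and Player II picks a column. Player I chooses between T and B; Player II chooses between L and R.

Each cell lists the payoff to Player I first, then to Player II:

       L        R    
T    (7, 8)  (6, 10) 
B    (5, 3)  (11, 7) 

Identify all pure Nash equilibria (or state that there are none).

(T, L): Player II prefers R (10 > 8) — not an equilibrium.
(T, R): Player I prefers B (11 > 6) — not an equilibrium.
(B, L): Player I prefers T (7 > 5); Player II prefers R (7 > 3) — not an equilibrium.
(B, R): Player I gets 11 ≥ 6 from T, and Player II gets 7 ≥ 3 from L — Nash equilibrium.

(B, R)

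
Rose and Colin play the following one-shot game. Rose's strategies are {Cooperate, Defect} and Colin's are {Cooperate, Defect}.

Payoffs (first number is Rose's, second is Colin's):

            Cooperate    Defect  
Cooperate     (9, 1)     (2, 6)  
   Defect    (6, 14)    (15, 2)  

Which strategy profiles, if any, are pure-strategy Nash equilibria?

none

(Cooperate, Cooperate): Colin prefers Defect (6 > 1) — not an equilibrium.
(Cooperate, Defect): Rose prefers Defect (15 > 2) — not an equilibrium.
(Defect, Cooperate): Rose prefers Cooperate (9 > 6) — not an equilibrium.
(Defect, Defect): Colin prefers Cooperate (14 > 2) — not an equilibrium.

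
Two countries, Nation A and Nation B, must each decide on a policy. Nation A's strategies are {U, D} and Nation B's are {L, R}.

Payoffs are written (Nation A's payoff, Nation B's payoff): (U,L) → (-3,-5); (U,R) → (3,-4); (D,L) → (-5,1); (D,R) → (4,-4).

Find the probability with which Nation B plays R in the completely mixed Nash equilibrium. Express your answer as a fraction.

2/3

Let q be the probability that Nation B plays L. In a completely mixed equilibrium, Nation A must be indifferent between U and D.
Nation A's expected payoff from U is −3q + 3(1−q); from D it is −5q + 4(1−q).
Setting these equal: −6q + 3 = −9q + 4, so q = 1/3.
Therefore Nation B plays R with probability 1 − 1/3 = 2/3.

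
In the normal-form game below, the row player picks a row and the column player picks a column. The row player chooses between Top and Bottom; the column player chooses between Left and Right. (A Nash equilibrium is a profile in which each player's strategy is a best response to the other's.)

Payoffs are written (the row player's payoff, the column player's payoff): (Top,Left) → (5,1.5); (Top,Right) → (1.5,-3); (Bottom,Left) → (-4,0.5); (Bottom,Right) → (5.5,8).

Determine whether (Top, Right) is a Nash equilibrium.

At (Top, Right), the row player earns 1.5; switching to Bottom would give 5.5, so the row player would deviate.
The column player earns -3; switching to Left would give 1.5, so the column player would deviate.
Since at least one player can profitably deviate, this is not a Nash equilibrium.

No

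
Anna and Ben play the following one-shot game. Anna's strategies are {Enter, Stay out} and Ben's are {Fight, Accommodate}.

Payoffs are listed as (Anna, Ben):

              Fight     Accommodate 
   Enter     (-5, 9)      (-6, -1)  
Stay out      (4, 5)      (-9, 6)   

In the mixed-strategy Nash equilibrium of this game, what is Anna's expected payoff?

-23/4

First find y, the probability Ben plays Fight, from Anna's indifference between Enter and Stay out: −5y − 6(1−y) = 4y − 9(1−y), giving y = 1/4.
Since Anna is indifferent in equilibrium, Anna's expected payoff equals the payoff from either row against (1/4, 3/4). Using Enter: −5(1/4) − 6(3/4) = -23/4.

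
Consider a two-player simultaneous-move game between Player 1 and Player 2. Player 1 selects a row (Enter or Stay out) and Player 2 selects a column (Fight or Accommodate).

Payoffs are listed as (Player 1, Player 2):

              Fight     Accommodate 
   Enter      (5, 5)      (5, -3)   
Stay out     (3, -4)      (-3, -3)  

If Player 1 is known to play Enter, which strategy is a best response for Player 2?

Against Enter, Player 2 earns 5 from Fight and -3 from Accommodate.
So Fight is the best response.

Fight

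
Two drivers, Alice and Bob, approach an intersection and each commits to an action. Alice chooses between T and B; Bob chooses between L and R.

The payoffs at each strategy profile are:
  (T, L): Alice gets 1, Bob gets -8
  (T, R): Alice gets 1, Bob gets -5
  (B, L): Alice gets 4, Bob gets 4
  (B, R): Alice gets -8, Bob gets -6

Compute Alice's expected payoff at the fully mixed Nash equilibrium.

First find y, the probability Bob plays L, from Alice's indifference between T and B: y + (1−y) = 4y − 8(1−y), giving y = 3/4.
Since Alice is indifferent in equilibrium, Alice's expected payoff equals the payoff from either row against (3/4, 1/4). Using T: (3/4) + (1/4) = 1.

1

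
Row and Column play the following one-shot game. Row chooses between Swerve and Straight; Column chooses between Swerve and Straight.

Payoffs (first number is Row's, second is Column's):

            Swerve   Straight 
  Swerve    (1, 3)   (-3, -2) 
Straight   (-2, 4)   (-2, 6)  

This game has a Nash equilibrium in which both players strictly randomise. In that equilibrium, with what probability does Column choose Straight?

Let c be the probability that Column plays Swerve. In a completely mixed equilibrium, Row must be indifferent between Swerve and Straight.
Row's expected payoff from Swerve is c − 3(1−c); from Straight it is −2c − 2(1−c).
Setting these equal: 4c − 3 = -2, so c = 1/4.
Therefore Column plays Straight with probability 1 − 1/4 = 3/4.

3/4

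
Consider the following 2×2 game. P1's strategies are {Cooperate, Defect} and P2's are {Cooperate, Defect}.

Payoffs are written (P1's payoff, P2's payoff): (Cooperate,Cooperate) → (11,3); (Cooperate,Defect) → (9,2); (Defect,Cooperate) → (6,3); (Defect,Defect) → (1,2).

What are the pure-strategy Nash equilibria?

(Cooperate, Cooperate)

(Cooperate, Cooperate): P1 gets 11 ≥ 6 from Defect, and P2 gets 3 ≥ 2 from Defect — Nash equilibrium.
(Cooperate, Defect): P2 prefers Cooperate (3 > 2) — not an equilibrium.
(Defect, Cooperate): P1 prefers Cooperate (11 > 6) — not an equilibrium.
(Defect, Defect): P1 prefers Cooperate (9 > 1); P2 prefers Cooperate (3 > 2) — not an equilibrium.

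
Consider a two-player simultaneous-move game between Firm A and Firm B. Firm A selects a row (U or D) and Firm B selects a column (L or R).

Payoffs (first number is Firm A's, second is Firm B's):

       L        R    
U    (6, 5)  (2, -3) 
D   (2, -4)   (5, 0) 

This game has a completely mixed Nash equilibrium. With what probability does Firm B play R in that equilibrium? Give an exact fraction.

4/7

Let q be the probability that Firm B plays L. In a completely mixed equilibrium, Firm A must be indifferent between U and D.
Firm A's expected payoff from U is 6q + 2(1−q); from D it is 2q + 5(1−q).
Setting these equal: 4q + 2 = −3q + 5, so q = 3/7.
Therefore Firm B plays R with probability 1 − 3/7 = 4/7.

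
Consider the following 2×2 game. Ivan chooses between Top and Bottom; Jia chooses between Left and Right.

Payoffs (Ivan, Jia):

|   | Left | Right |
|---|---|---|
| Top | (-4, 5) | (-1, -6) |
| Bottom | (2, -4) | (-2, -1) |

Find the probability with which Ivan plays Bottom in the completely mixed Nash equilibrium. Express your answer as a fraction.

Let x be the probability that Ivan plays Top. In a completely mixed equilibrium, Jia must be indifferent between Left and Right.
Jia's expected payoff from Left is 5x − 4(1−x); from Right it is −6x − (1−x).
Setting these equal: 9x − 4 = −5x − 1, so x = 3/14.
Therefore Ivan plays Bottom with probability 1 − 3/14 = 11/14.

11/14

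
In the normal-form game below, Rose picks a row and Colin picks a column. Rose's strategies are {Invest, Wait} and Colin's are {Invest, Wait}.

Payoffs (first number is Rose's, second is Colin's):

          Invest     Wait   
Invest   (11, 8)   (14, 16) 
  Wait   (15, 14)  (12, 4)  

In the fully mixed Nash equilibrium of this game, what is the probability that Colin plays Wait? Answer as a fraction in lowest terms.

2/3

Let y be the probability that Colin plays Invest. In a completely mixed equilibrium, Rose must be indifferent between Invest and Wait.
Rose's expected payoff from Invest is 11y + 14(1−y); from Wait it is 15y + 12(1−y).
Setting these equal: −3y + 14 = 3y + 12, so y = 1/3.
Therefore Colin plays Wait with probability 1 − 1/3 = 2/3.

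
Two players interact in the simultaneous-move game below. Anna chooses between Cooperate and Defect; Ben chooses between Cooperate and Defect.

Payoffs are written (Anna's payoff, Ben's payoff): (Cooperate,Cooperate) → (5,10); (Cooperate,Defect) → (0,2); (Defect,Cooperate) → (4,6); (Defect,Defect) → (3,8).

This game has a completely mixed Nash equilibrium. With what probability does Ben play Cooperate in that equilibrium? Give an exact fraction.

3/4

Let y be the probability that Ben plays Cooperate. In a completely mixed equilibrium, Anna must be indifferent between Cooperate and Defect.
Anna's expected payoff from Cooperate is 5y; from Defect it is 4y + 3(1−y).
Setting these equal: 5y = y + 3, so y = 3/4.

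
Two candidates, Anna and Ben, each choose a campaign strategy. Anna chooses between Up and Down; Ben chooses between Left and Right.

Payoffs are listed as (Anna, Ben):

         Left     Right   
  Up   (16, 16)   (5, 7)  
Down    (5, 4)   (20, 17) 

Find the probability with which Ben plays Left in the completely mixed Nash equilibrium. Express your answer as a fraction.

Let c be the probability that Ben plays Left. In a completely mixed equilibrium, Anna must be indifferent between Up and Down.
Anna's expected payoff from Up is 16c + 5(1−c); from Down it is 5c + 20(1−c).
Setting these equal: 11c + 5 = −15c + 20, so c = 15/26.

15/26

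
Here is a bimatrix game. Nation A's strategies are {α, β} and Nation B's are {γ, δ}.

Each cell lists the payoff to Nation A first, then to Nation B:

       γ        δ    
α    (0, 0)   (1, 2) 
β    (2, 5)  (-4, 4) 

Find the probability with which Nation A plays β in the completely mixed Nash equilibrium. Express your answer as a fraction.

Let r be the probability that Nation A plays α. In a completely mixed equilibrium, Nation B must be indifferent between γ and δ.
Nation B's expected payoff from γ is 5(1−r); from δ it is 2r + 4(1−r).
Setting these equal: −5r + 5 = −2r + 4, so r = 1/3.
Therefore Nation A plays β with probability 1 − 1/3 = 2/3.

2/3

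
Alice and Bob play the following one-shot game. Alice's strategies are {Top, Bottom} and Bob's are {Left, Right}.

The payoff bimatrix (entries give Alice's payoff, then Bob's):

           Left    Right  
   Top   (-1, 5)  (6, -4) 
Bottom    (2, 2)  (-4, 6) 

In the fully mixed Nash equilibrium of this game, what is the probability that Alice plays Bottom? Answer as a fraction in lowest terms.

Let r be the probability that Alice plays Top. In a completely mixed equilibrium, Bob must be indifferent between Left and Right.
Bob's expected payoff from Left is 5r + 2(1−r); from Right it is −4r + 6(1−r).
Setting these equal: 3r + 2 = −10r + 6, so r = 4/13.
Therefore Alice plays Bottom with probability 1 − 4/13 = 9/13.

9/13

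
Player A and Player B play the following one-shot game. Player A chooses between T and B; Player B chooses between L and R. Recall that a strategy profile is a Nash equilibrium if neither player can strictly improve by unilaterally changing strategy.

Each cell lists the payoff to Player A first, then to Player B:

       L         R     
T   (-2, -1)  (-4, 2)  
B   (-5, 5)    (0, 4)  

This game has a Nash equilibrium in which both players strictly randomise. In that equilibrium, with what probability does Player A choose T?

1/4

Let x be the probability that Player A plays T. In a completely mixed equilibrium, Player B must be indifferent between L and R.
Player B's expected payoff from L is −x + 5(1−x); from R it is 2x + 4(1−x).
Setting these equal: −6x + 5 = −2x + 4, so x = 1/4.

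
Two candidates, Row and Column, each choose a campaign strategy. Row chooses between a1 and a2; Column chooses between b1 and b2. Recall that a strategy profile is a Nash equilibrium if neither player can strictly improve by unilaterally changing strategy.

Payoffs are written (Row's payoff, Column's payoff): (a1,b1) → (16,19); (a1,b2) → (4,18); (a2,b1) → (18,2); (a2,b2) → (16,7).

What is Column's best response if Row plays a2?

b2

Against a2, Column earns 2 from b1 and 7 from b2.
So b2 is the best response.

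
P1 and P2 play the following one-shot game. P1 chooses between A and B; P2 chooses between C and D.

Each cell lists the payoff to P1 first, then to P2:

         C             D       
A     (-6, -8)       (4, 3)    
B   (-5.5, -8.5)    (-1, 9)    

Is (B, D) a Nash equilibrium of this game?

No

At (B, D), P1 earns -1; switching to A would give 4, so P1 would deviate.
P2 earns 9; switching to C would give -8.5, so P2 has no profitable deviation.
Since at least one player can profitably deviate, this is not a Nash equilibrium.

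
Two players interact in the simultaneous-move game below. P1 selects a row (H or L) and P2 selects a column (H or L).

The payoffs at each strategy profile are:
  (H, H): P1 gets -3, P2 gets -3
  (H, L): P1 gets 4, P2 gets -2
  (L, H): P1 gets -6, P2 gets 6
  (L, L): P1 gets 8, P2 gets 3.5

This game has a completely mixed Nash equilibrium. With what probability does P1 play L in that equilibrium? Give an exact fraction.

Let x be the probability that P1 plays H. In a completely mixed equilibrium, P2 must be indifferent between H and L.
P2's expected payoff from H is −3x + 6(1−x); from L it is −2x + 3.5(1−x).
Setting these equal: −9x + 6 = −5.5x + 3.5, so x = 5/7.
Therefore P1 plays L with probability 1 − 5/7 = 2/7.

2/7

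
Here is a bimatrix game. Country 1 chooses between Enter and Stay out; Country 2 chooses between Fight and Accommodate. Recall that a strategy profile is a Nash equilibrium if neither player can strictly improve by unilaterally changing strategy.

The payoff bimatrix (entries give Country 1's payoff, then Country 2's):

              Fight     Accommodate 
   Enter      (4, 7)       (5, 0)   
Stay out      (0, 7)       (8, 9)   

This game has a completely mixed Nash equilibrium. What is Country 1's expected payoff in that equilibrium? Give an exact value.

32/7

First find y, the probability Country 2 plays Fight, from Country 1's indifference between Enter and Stay out: 4y + 5(1−y) = 8(1−y), giving y = 3/7.
Since Country 1 is indifferent in equilibrium, Country 1's expected payoff equals the payoff from either row against (3/7, 4/7). Using Enter: 4(3/7) + 5(4/7) = 32/7.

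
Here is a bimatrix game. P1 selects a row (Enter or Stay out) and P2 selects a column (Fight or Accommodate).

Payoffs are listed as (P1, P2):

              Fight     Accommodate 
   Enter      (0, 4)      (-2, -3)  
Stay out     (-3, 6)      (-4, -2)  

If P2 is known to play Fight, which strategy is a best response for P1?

Enter

Against Fight, P1 earns 0 from Enter and -3 from Stay out.
So Enter is the best response.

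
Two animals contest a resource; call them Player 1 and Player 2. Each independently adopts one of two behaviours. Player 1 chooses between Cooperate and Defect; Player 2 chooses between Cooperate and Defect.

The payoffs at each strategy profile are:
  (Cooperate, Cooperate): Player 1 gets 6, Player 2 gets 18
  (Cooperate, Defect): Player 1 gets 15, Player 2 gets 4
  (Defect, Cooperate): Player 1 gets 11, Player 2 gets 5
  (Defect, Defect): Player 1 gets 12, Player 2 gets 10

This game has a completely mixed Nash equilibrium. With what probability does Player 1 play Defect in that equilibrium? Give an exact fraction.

14/19

Let r be the probability that Player 1 plays Cooperate. In a completely mixed equilibrium, Player 2 must be indifferent between Cooperate and Defect.
Player 2's expected payoff from Cooperate is 18r + 5(1−r); from Defect it is 4r + 10(1−r).
Setting these equal: 13r + 5 = −6r + 10, so r = 5/19.
Therefore Player 1 plays Defect with probability 1 − 5/19 = 14/19.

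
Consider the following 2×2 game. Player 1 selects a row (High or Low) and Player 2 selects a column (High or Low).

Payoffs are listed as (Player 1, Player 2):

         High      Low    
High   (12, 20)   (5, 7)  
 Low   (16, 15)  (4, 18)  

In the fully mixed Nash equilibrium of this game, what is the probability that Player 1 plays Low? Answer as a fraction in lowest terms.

Let x be the probability that Player 1 plays High. In a completely mixed equilibrium, Player 2 must be indifferent between High and Low.
Player 2's expected payoff from High is 20x + 15(1−x); from Low it is 7x + 18(1−x).
Setting these equal: 5x + 15 = −11x + 18, so x = 3/16.
Therefore Player 1 plays Low with probability 1 − 3/16 = 13/16.

13/16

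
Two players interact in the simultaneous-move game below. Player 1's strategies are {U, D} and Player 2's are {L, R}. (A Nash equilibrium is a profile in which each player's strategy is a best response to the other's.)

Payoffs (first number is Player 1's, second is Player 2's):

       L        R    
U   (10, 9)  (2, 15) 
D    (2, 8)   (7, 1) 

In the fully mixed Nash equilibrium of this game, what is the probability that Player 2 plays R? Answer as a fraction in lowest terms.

8/13

Let q be the probability that Player 2 plays L. In a completely mixed equilibrium, Player 1 must be indifferent between U and D.
Player 1's expected payoff from U is 10q + 2(1−q); from D it is 2q + 7(1−q).
Setting these equal: 8q + 2 = −5q + 7, so q = 5/13.
Therefore Player 2 plays R with probability 1 − 5/13 = 8/13.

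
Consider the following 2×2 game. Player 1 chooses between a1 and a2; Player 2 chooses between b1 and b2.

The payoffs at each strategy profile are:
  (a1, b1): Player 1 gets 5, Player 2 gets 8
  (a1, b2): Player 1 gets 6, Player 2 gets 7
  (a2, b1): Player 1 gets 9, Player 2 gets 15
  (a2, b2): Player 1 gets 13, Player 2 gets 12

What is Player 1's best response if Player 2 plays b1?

Against b1, Player 1 earns 5 from a1 and 9 from a2.
So a2 is the best response.

a2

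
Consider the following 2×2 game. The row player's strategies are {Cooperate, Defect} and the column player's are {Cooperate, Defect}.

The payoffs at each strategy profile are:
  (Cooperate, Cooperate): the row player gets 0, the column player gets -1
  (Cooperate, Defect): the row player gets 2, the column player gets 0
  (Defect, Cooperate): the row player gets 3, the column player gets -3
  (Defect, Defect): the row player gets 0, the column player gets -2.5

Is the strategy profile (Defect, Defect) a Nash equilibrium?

At (Defect, Defect), the row player earns 0; switching to Cooperate would give 2, so the row player would deviate.
The column player earns -2.5; switching to Cooperate would give -3, so the column player has no profitable deviation.
Since at least one player can profitably deviate, this is not a Nash equilibrium.

No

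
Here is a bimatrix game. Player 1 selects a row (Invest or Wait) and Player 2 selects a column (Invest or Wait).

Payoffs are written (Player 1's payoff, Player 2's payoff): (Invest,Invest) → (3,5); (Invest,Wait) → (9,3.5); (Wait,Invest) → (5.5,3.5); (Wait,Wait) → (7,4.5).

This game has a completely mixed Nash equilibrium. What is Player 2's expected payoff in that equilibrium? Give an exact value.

41/10

First find p, the probability Player 1 plays Invest, from Player 2's indifference between Invest and Wait: 5p + 3.5(1−p) = 3.5p + 4.5(1−p), giving p = 2/5.
Since Player 2 is indifferent in equilibrium, Player 2's expected payoff equals the payoff from either column against (2/5, 3/5). Using Invest: 5(2/5) + 3.5(3/5) = 41/10.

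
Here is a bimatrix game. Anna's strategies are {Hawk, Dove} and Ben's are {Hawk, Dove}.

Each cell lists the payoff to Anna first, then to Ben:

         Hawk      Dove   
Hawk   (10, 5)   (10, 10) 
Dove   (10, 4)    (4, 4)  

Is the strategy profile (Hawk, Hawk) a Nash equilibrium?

No

At (Hawk, Hawk), Anna earns 10; switching to Dove would give 10, so Anna has no profitable deviation.
Ben earns 5; switching to Dove would give 10, so Ben would deviate.
Since at least one player can profitably deviate, this is not a Nash equilibrium.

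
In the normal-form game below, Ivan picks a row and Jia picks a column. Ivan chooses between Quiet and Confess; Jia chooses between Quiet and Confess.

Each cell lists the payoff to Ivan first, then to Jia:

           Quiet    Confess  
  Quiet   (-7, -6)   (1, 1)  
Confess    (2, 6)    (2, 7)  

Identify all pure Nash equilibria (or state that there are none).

(Quiet, Quiet): Ivan prefers Confess (2 > -7); Jia prefers Confess (1 > -6) — not an equilibrium.
(Quiet, Confess): Ivan prefers Confess (2 > 1) — not an equilibrium.
(Confess, Quiet): Jia prefers Confess (7 > 6) — not an equilibrium.
(Confess, Confess): Ivan gets 2 ≥ 1 from Quiet, and Jia gets 7 ≥ 6 from Quiet — Nash equilibrium.

(Confess, Confess)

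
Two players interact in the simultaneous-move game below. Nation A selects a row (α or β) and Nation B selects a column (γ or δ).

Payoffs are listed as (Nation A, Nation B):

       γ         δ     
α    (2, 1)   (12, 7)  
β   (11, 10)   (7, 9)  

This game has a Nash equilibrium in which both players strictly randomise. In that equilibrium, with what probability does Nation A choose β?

6/7

Let r be the probability that Nation A plays α. In a completely mixed equilibrium, Nation B must be indifferent between γ and δ.
Nation B's expected payoff from γ is r + 10(1−r); from δ it is 7r + 9(1−r).
Setting these equal: −9r + 10 = −2r + 9, so r = 1/7.
Therefore Nation A plays β with probability 1 − 1/7 = 6/7.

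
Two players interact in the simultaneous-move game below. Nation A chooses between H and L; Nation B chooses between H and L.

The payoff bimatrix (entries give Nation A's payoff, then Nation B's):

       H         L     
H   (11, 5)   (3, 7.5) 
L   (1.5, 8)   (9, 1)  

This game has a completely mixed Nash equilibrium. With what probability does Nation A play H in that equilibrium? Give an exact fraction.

Let p be the probability that Nation A plays H. In a completely mixed equilibrium, Nation B must be indifferent between H and L.
Nation B's expected payoff from H is 5p + 8(1−p); from L it is 7.5p + (1−p).
Setting these equal: −3p + 8 = 6.5p + 1, so p = 14/19.

14/19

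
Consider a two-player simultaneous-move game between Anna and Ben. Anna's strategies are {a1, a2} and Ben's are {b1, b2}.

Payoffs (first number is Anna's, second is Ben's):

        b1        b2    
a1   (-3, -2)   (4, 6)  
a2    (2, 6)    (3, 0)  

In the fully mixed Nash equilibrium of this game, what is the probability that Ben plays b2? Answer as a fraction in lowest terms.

Let c be the probability that Ben plays b1. In a completely mixed equilibrium, Anna must be indifferent between a1 and a2.
Anna's expected payoff from a1 is −3c + 4(1−c); from a2 it is 2c + 3(1−c).
Setting these equal: −7c + 4 = −c + 3, so c = 1/6.
Therefore Ben plays b2 with probability 1 − 1/6 = 5/6.

5/6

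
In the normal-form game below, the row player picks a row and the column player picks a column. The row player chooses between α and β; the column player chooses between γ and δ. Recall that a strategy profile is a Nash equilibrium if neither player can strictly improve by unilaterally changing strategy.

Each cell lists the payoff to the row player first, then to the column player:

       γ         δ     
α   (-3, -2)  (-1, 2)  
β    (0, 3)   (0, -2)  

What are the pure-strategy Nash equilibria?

(β, γ)

(α, γ): the row player prefers β (0 > -3); the column player prefers δ (2 > -2) — not an equilibrium.
(α, δ): the row player prefers β (0 > -1) — not an equilibrium.
(β, γ): the row player gets 0 ≥ -3 from α, and the column player gets 3 ≥ -2 from δ — Nash equilibrium.
(β, δ): the column player prefers γ (3 > -2) — not an equilibrium.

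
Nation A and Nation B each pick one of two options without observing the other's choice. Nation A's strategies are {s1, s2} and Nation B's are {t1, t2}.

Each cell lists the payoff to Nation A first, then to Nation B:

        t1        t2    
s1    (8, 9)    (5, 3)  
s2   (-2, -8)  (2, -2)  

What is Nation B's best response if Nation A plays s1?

t1

Against s1, Nation B earns 9 from t1 and 3 from t2.
So t1 is the best response.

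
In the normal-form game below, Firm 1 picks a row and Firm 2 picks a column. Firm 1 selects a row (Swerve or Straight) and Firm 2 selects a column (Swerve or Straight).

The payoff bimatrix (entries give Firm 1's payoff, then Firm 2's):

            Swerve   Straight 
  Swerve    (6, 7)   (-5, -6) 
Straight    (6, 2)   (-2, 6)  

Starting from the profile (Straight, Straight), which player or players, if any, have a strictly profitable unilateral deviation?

Neither

Firm 1 at (Straight, Straight) earns -2; deviating to Swerve yields -5 — not better.
Firm 2 earns 6; deviating to Swerve yields 2 — not better.
Neither player can strictly improve; the profile is a Nash equilibrium.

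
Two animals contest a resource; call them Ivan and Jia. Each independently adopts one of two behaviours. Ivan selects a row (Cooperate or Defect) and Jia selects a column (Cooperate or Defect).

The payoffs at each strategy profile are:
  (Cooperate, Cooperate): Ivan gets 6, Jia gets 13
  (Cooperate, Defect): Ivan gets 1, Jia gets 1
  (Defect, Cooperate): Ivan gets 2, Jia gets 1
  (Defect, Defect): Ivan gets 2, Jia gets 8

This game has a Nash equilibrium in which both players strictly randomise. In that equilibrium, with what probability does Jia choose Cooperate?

1/5

Let q be the probability that Jia plays Cooperate. In a completely mixed equilibrium, Ivan must be indifferent between Cooperate and Defect.
Ivan's expected payoff from Cooperate is 6q + (1−q); from Defect it is 2q + 2(1−q).
Setting these equal: 5q + 1 = 2, so q = 1/5.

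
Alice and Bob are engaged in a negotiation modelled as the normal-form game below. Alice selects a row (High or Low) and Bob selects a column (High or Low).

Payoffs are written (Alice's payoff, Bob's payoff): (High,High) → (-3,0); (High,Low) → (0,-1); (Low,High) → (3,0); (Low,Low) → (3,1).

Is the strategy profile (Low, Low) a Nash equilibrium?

Yes

At (Low, Low), Alice earns 3; switching to High would give 0, so Alice has no profitable deviation.
Bob earns 1; switching to High would give 0, so Bob has no profitable deviation.
Neither player can gain by a unilateral deviation, so this profile is a Nash equilibrium.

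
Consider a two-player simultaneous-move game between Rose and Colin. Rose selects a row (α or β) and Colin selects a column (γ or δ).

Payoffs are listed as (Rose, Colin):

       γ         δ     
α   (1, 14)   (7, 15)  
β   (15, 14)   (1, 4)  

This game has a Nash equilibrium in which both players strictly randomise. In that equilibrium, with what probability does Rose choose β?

1/11

Let p be the probability that Rose plays α. In a completely mixed equilibrium, Colin must be indifferent between γ and δ.
Colin's expected payoff from γ is 14p + 14(1−p); from δ it is 15p + 4(1−p).
Setting these equal: 14 = 11p + 4, so p = 10/11.
Therefore Rose plays β with probability 1 − 10/11 = 1/11.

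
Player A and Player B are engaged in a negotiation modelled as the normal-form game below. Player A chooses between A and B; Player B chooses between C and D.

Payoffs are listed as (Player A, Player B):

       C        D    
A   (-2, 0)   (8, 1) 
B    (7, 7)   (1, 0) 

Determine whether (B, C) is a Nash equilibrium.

Yes

At (B, C), Player A earns 7; switching to A would give -2, so Player A has no profitable deviation.
Player B earns 7; switching to D would give 0, so Player B has no profitable deviation.
Neither player can gain by a unilateral deviation, so this profile is a Nash equilibrium.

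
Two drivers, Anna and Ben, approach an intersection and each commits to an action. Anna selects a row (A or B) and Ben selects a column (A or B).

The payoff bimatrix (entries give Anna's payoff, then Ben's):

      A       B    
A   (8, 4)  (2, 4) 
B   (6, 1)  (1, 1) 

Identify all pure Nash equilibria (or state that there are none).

(A, A) and (A, B)

(A, A): Anna gets 8 ≥ 6 from B, and Ben gets 4 ≥ 4 from B — Nash equilibrium.
(A, B): Anna gets 2 ≥ 1 from B, and Ben gets 4 ≥ 4 from A — Nash equilibrium.
(B, A): Anna prefers A (8 > 6) — not an equilibrium.
(B, B): Anna prefers A (2 > 1) — not an equilibrium.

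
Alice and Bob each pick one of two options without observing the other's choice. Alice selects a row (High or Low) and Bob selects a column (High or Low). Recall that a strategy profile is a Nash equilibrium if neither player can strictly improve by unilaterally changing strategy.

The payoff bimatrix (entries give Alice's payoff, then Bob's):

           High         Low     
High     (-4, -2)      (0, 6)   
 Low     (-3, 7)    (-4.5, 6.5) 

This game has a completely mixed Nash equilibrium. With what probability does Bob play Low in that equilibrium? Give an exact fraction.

2/11

Let q be the probability that Bob plays High. In a completely mixed equilibrium, Alice must be indifferent between High and Low.
Alice's expected payoff from High is −4q; from Low it is −3q − 4.5(1−q).
Setting these equal: −4q = 1.5q − 4.5, so q = 9/11.
Therefore Bob plays Low with probability 1 − 9/11 = 2/11.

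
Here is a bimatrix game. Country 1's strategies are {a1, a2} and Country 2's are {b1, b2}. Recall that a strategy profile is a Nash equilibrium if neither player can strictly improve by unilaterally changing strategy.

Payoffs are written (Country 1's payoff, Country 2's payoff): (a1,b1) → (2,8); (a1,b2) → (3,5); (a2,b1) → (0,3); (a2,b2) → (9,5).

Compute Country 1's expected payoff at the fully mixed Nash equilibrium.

First find y, the probability Country 2 plays b1, from Country 1's indifference between a1 and a2: 2y + 3(1−y) = 9(1−y), giving y = 3/4.
Since Country 1 is indifferent in equilibrium, Country 1's expected payoff equals the payoff from either row against (3/4, 1/4). Using a1: 2(3/4) + 3(1/4) = 9/4.

9/4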